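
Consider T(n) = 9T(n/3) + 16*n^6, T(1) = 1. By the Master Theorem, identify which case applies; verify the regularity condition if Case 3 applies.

a=9, b=3, f(n)=16*n^6.
log_3(9) = 2 < 6.
f(n) = Omega(n^(2+epsilon)) for some epsilon > 0, so Case 3 is the candidate.
Regularity: a*f(n/b) = 9*16*(n/3)^6 = (9/729)*16*n^6 <= c*f(n) with c = 9/729 < 1. Satisfied.
Case 3: T(n) = Theta(n^6).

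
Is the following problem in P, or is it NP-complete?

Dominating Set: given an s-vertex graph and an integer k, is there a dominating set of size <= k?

This problem is NP-complete: reduces from Set Cover (with k part of the input).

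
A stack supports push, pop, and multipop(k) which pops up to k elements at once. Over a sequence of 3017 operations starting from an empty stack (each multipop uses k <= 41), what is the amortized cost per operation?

Each element is pushed exactly once and popped at most once (whether by pop or as part of a multipop). So the total number of individual pops over the whole sequence is at most the number of pushes, which is at most 3017. Total work <= 2 * 3017, hence O(1) amortized per operation.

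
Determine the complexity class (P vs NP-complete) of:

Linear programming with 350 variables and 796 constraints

This problem is in P: the ellipsoid and interior-point methods run in polynomial time.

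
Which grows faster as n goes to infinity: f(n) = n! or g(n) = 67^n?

f(n) = n! grows faster: n!/67^n -> infinity by Stirling.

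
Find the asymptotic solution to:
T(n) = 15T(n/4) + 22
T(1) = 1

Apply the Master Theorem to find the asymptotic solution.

a=15, b=4, f(n)=22. log_4(15) = 1.953. Case 1 of Master Theorem: T(n) = O(n^1.953).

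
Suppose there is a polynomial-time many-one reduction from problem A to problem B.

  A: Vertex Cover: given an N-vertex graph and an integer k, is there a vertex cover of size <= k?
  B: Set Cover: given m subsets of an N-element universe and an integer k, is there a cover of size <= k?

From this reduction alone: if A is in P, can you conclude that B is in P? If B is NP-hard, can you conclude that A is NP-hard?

A poly-time reduction A <=_p B transfers tractability DOWN (B easy => A easy) and hardness UP (A hard => B hard), not the reverse.
From A in P, the reduction alone does NOT give B in P: any problem in P trivially reduces to SAT, yet SAT is not known to be in P.
From B NP-hard, the reduction alone does NOT give A NP-hard: again, easy problems reduce to hard ones.
(Here in fact A is NP-complete and B is NP-complete.)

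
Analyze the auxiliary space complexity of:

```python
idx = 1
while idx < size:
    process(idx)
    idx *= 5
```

Space complexity: O(1).
Only a constant amount of auxiliary storage is used; nothing grows with n.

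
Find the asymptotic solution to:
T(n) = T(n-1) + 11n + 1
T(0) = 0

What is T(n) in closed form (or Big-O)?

Dominant term in sum is 11*sum(i, i=1..n) = 11*n*(n+1)/2 = O(n^2).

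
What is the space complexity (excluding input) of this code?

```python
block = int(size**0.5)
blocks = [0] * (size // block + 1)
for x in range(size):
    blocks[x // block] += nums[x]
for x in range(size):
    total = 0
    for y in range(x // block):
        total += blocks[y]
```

Space complexity: O(sqrt(n)).
Storage scales with sqrt(n).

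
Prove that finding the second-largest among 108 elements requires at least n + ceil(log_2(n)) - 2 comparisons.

Lower bound (adversary): identifying the maximum requires 108-1 comparisons (each eliminates one candidate). Assign weight 1 to each element; on each comparison the adversary lets the heavier side win and gives it the loser's weight. The max ends with weight 108, but each comparison it wins at most doubles its weight, so the max must win >= ceil(log_2(108)) = 7 comparisons. The second-largest is one of those 7 direct losers to the max, and identifying which one is largest needs >= 7-1 further comparisons. Total >= 108-1 + 7-1 = 113.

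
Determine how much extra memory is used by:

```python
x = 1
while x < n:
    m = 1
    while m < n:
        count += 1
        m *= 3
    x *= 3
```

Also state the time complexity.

Space complexity: O(1).
Only a constant amount of auxiliary storage is used; nothing grows with n.
Time complexity: O(log^2 n).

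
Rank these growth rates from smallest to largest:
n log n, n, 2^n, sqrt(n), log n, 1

Ordered by growth rate: 1 < log n < sqrt(n) < n < n log n < 2^n.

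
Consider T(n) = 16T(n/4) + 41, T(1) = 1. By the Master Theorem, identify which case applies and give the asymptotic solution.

a=16, b=4, f(n)=41.
log_4(16) = 2 > 0.
Since f(n) = O(n^0) is polynomially smaller than n^2, Case 1 applies.
T(n) = Theta(n^2).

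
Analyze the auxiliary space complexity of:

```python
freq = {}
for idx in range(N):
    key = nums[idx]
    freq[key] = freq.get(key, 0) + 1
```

Space complexity: O(n).
Auxiliary storage grows linearly with the input size n in the worst case.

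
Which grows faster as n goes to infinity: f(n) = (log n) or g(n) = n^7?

g(n) = n^7 grows faster: any positive polynomial dominates any polylog.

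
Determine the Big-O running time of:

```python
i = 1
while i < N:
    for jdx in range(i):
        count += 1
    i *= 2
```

Time complexity: O(n).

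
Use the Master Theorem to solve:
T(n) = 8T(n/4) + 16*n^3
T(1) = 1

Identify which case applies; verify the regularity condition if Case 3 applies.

a=8, b=4, f(n)=16*n^3.
log_4(8) = 1.5 < 3.
f(n) = Omega(n^(1.5+epsilon)) for some epsilon > 0, so Case 3 is the candidate.
Regularity: a*f(n/b) = 8*16*(n/4)^3 = (8/64)*16*n^3 <= c*f(n) with c = 8/64 < 1. Satisfied.
Case 3: T(n) = Theta(n^3).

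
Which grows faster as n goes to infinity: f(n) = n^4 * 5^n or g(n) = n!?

g(n) = n! grows faster: by Stirling n! ~ (n/e)^n sqrt(2*pi*n); (n/e)^n eventually dominates n^4 * 5^n.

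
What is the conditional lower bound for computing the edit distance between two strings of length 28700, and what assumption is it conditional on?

Under SETH (the Strong Exponential Time Hypothesis), edit distance on length-28700 strings cannot be computed in O(n^(2-epsilon)) time for any epsilon > 0 (Backurs-Indyk). The reduction is from CNF-SAT via the orthogonal vectors problem.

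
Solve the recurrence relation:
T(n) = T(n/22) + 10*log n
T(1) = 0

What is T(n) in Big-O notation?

Each of the log_22(n) levels adds O(log n). T(n) = O(log^2 n).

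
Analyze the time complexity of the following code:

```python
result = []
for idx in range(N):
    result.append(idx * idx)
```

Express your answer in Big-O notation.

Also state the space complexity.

Time complexity: O(n).
Space complexity: O(n).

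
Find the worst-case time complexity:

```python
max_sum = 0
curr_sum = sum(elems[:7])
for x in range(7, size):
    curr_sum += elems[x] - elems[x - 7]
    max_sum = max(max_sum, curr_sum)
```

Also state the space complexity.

Time complexity: O(n).
Space complexity: O(1).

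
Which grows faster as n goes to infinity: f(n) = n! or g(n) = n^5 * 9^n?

f(n) = n! grows faster: by Stirling n! ~ (n/e)^n sqrt(2*pi*n); (n/e)^n eventually dominates n^5 * 9^n.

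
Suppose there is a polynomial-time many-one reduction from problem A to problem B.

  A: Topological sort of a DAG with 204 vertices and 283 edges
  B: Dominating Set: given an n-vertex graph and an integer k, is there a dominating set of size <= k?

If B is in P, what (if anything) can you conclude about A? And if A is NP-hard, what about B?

A poly-time reduction A <=_p B means any A-instance can be transformed to a B-instance in poly time.
If B is in P: compose the reduction with B's poly-time algorithm to solve A in poly time, so A is in P.
If A is NP-hard: every NP problem reduces to A, which reduces to B; composing reductions, every NP problem reduces to B, so B is NP-hard.
(Here in fact A is P and B is NP-complete.)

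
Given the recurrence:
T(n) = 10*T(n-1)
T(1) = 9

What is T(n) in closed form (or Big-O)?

Each step multiplies by 10. T(n) = T(1)*10^(n-1) = 9*10^(n-1).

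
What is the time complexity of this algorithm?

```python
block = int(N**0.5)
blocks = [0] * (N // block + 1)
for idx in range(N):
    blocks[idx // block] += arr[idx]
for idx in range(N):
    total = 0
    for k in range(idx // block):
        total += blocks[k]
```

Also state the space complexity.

Time complexity: O(n * sqrt(n)).
Space complexity: O(sqrt(n)).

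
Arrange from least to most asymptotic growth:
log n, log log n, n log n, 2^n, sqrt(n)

Ordered by growth rate: log log n < log n < sqrt(n) < n log n < 2^n.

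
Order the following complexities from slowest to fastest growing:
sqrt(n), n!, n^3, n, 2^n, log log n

Ordered by growth rate: log log n < sqrt(n) < n < n^3 < 2^n < n!.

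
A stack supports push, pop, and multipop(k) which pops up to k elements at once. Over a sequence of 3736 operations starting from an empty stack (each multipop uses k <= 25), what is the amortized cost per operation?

Each element is pushed exactly once and popped at most once (whether by pop or as part of a multipop). So the total number of individual pops over the whole sequence is at most the number of pushes, which is at most 3736. Total work <= 2 * 3736, hence O(1) amortized per operation.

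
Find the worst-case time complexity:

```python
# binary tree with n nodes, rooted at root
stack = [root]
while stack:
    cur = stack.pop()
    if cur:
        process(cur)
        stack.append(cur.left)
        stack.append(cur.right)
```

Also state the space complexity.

Time complexity: O(n).
Space complexity: O(n).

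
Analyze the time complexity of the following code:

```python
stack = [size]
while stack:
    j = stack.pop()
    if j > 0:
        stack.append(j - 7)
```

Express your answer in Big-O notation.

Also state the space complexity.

Time complexity: O(n).
Space complexity: O(1).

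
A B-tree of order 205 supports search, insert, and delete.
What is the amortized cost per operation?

B-tree of order 205 has height O(log_205 n). Each operation traverses the tree height. Splits during insert and merges during delete are O(1) each and occur at most once per level. Total cost per operation: O(log_205 n).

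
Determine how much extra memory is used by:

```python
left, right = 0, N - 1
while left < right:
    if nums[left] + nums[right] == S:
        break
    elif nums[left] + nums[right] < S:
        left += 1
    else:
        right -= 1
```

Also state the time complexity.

Space complexity: O(1).
Only a constant amount of auxiliary storage is used; nothing grows with n.
Time complexity: O(n).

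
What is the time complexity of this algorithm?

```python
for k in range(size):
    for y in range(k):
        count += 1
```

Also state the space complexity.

Time complexity: O(n^2).
Space complexity: O(1).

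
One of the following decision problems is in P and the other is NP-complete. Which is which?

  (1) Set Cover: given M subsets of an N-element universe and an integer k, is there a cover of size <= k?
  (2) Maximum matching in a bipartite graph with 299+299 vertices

(1) is NP-complete: one of Karp's 21 NP-complete problems (with k part of the input).
(2) is P: Hopcroft-Karp runs in O(E sqrt(V)).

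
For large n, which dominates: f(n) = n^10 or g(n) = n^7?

f(n) = n^10 grows faster: n^10/n^7 = n^3 -> infinity.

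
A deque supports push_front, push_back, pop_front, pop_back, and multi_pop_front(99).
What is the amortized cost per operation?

Assign 2 credits to each push operation. A pop uses 1 saved credit. multi_pop_front(99) uses up to 99 saved credits from previous pushes. Credits never go negative. Amortized cost is O(1).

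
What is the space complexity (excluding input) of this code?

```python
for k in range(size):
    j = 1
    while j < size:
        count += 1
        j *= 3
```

Space complexity: O(1).
Only a constant amount of auxiliary storage is used; nothing grows with n.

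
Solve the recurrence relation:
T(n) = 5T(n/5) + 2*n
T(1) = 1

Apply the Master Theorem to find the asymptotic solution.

a=5, b=5, f(n)=2*n. log_5(5) = 1. Case 2: T(n) = O(n log n).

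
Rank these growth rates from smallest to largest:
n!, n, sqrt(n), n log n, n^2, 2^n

Ordered by growth rate: sqrt(n) < n < n log n < n^2 < 2^n < n!.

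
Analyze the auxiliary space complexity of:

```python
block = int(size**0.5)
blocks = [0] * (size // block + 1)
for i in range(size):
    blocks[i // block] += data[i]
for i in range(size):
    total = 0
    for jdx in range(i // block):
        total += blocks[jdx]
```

Space complexity: O(sqrt(n)).
Storage scales with sqrt(n).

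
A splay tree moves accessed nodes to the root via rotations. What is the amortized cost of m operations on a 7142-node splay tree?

Using a potential function Phi = sum of log(size of subtree) for each node, each splay operation has amortized cost O(log n) where n = 7142. Bad individual operations (O(n)) are offset by decreased potential.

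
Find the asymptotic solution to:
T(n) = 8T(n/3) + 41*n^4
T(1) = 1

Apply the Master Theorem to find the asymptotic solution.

a=8, b=3, f(n)=41*n^4. log_3(8) = 1.893 < 4. Case 3: T(n) = O(n^4).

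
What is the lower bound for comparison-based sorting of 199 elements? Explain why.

A comparison-based sorting algorithm corresponds to a decision tree. With 199! possible permutations, the tree has 199! leaves. The height is at least log_2(199!) = Omega(n log n) by Stirling's approximation.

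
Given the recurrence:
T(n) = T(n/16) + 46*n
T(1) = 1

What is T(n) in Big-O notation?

Geometric series: 46*n*(1 + 1/16 + 1/16^2 + ...) = O(n). T(n) = O(n).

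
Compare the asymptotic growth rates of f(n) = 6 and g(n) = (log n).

g(n) = (log n) grows faster: any unbounded function dominates a constant.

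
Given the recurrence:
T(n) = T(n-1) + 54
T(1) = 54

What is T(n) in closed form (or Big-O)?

Unrolling: T(n) = T(n-1) + 54 = T(n-2) + 2*54 = ... = T(1) + (n-1)*54 = 54 + (n-1)*54 = 54n.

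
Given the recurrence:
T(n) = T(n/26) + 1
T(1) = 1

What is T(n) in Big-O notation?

Each step divides n by 26 and adds 1. After log_26(n) steps, T(n) = O(log n).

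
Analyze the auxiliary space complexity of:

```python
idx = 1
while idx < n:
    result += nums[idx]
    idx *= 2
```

Space complexity: O(1).
Only a constant amount of auxiliary storage is used; nothing grows with n.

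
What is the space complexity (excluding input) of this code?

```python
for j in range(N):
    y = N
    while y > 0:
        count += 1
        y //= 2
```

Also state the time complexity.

Space complexity: O(1).
Only a constant amount of auxiliary storage is used; nothing grows with n.
Time complexity: O(n log n).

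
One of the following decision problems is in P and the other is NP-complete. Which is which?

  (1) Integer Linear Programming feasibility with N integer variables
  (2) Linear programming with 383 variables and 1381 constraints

(1) is NP-complete: ILP feasibility is NP-complete (LP relaxation is in P).
(2) is P: the ellipsoid and interior-point methods run in polynomial time.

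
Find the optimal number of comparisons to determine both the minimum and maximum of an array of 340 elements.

Naive approach: 678 comparisons (339 for max + 339 for min).
Optimal: Compare elements in pairs first (floor(n/2) = 170 comparisons), then find max among winners and min among losers (169 comparisons each).
Total: ceil(3n/2) - 2 = 508 comparisons. An adversary argument shows this is also a lower bound.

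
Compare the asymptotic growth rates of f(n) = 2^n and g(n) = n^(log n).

f(n) = 2^n grows faster: take logs: log(n^(log n)) = (log n)^2, log(2^n) = n log 2; n dominates (log n)^2.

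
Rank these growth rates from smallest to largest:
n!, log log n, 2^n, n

Ordered by growth rate: log log n < n < 2^n < n!.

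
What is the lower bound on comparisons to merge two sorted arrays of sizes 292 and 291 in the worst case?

Adversary: with |292 - 291| <= 1 the inputs can be fully interleaved so that every adjacent pair in the merged output comes from different arrays. Then each of the 582 adjacent pairs must be directly compared, or the algorithm cannot determine their relative order. Standard merge meets this bound.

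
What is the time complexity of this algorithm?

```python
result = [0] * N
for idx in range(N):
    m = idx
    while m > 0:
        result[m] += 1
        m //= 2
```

Time complexity: O(n log n).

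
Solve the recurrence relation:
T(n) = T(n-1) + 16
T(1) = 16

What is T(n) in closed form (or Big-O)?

Unrolling: T(n) = T(n-1) + 16 = T(n-2) + 2*16 = ... = T(1) + (n-1)*16 = 16 + (n-1)*16 = 16n.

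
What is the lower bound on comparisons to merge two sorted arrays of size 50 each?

To merge two sorted arrays of size 50, we need at least 99 comparisons in the worst case. An adversary can force every element to be compared.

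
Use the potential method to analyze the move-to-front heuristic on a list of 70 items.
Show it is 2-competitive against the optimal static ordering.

Let Phi = number of inversions between the MTF list and the optimal static list (0 <= Phi <= C(70,2)). Accessing an element at MTF position k and optimal position j: the move-to-front destroys all k-1 inversions in front of it that are not in front in optimal (>= k-j of them) and creates at most j-1 new ones. Amortized cost <= k + (j-1) - (k-j) = 2j - 1 <= 2 * optimal cost.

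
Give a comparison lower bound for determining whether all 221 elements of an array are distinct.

In the algebraic decision-tree model, the YES region for element distinctness on 221 elements has 221! connected components (one per ordering). Ben-Or's theorem then gives a lower bound of Omega(log(n!)) = Omega(n log n).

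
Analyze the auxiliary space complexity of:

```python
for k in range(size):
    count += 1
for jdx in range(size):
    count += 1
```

Space complexity: O(1).
Only a constant amount of auxiliary storage is used; nothing grows with n.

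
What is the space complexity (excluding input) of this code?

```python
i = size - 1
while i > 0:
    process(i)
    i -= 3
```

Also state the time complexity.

Space complexity: O(1).
Only a constant amount of auxiliary storage is used; nothing grows with n.
Time complexity: O(n).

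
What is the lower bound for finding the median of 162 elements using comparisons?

To find the median of 162 elements, every element must be compared at least once, so the lower bound is Omega(n). The BFPRT algorithm achieves O(n), making this tight.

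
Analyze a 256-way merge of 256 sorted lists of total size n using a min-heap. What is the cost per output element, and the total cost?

Maintain a min-heap of size 256 holding the current head of each list. Each output step does one extract-min (O(log 256)) and one insert of that list's next element (O(log 256)). Each of the n elements passes through the heap exactly once, so the total cost is O(n log 256), i.e. O(log 256) per output element.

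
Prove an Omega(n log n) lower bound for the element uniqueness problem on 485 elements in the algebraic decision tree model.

In the algebraic decision tree model, element uniqueness on 485 elements is equivalent to determining which cell of an arrangement of C(485,2) = 117370 hyperplanes x_i = x_j contains the input point. Ben-Or's theorem shows this requires Omega(n log n).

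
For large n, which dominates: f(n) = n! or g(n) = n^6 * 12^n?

f(n) = n! grows faster: by Stirling n! ~ (n/e)^n sqrt(2*pi*n); (n/e)^n eventually dominates n^6 * 12^n.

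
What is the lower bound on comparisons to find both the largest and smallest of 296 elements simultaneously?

Pair elements first (floor(296/2) comparisons), then find max among winners and min among losers. Total: ceil(3*296/2) - 2 = 442 comparisons.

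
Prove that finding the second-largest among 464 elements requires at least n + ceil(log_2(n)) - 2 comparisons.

Lower bound (adversary): identifying the maximum requires 464-1 comparisons (each eliminates one candidate). Assign weight 1 to each element; on each comparison the adversary lets the heavier side win and gives it the loser's weight. The max ends with weight 464, but each comparison it wins at most doubles its weight, so the max must win >= ceil(log_2(464)) = 9 comparisons. The second-largest is one of those 9 direct losers to the max, and identifying which one is largest needs >= 9-1 further comparisons. Total >= 464-1 + 9-1 = 471.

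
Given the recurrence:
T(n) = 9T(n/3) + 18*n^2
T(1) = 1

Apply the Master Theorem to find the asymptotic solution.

a=9, b=3, f(n)=18*n^2. log_3(9) = 2. Case 2: T(n) = O(n^2 log n).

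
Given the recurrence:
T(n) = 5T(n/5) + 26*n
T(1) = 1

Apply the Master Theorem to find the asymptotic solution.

a=5, b=5, f(n)=26*n. log_5(5) = 1. Case 2: T(n) = O(n log n).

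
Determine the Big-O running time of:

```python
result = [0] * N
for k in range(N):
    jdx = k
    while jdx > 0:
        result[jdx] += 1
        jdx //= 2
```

Time complexity: O(n log n).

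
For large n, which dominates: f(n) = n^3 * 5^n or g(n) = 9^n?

g(n) = 9^n grows faster: 9^n / (n^3 5^n) = (9/5)^n / n^3 -> infinity since 9/5 > 1.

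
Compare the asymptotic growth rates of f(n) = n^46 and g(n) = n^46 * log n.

g(n) = n^46 * log n grows faster: extra log n factor -> infinity.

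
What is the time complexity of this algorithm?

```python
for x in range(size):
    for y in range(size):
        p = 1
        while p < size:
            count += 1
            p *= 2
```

Time complexity: O(n^2 log n).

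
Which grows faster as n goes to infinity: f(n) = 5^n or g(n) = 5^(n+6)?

f(n) = 5^n and g(n) = 5^(n+6) are Theta of each other: 5^(n+6) = 5^6 * 5^n = Theta(5^n).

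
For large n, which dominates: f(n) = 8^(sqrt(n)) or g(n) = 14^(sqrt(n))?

g(n) = 14^(sqrt(n)) grows faster: ratio is (14/8)^(sqrt(n)) -> infinity since 14/8 > 1.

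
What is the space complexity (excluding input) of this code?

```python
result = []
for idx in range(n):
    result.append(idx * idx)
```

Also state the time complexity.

Space complexity: O(n).
Auxiliary storage grows linearly with the input size n in the worst case.
Time complexity: O(n).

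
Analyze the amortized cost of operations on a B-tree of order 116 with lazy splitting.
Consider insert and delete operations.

In a B-tree of order 116, a node splits when it has 116 keys. With lazy splitting, we use potential Phi = number of full nodes + number of near-empty nodes. Each split costs O(1) but reduces potential. Between splits, at least 58 insertions must occur in that node. Amortized structural cost is O(1) per operation, plus O(log_116 n) traversal.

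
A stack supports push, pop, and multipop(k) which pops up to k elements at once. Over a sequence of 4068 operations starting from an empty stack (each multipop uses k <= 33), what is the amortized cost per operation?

Each element is pushed exactly once and popped at most once (whether by pop or as part of a multipop). So the total number of individual pops over the whole sequence is at most the number of pushes, which is at most 4068. Total work <= 2 * 4068, hence O(1) amortized per operation.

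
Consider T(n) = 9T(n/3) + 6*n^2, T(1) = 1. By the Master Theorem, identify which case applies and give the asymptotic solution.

a=9, b=3, f(n)=6*n^2.
log_3(9) = 2, so n^(log_b(a)) = n^2.
f(n) = Theta(n^2), so Case 2 applies.
T(n) = Theta(n^2 log n).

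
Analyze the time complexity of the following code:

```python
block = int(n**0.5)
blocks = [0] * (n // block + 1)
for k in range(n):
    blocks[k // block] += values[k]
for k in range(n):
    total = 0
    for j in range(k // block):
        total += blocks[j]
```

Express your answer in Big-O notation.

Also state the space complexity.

Time complexity: O(n * sqrt(n)).
Space complexity: O(sqrt(n)).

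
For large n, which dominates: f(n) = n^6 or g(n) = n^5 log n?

f(n) = n^6 grows faster: n^6 / (n^5 log n) = n/log n -> infinity.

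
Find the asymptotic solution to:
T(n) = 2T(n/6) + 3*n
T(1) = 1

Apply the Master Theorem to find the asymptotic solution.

a=2, b=6, f(n)=3*n. log_6(2) = 0.3869 < 1. Case 3: T(n) = O(n).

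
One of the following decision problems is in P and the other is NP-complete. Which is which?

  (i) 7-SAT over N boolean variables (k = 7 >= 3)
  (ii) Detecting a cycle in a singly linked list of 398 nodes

(i) is NP-complete: 3-SAT is NP-complete (Cook-Levin); k-SAT for k>=3 reduces from 3-SAT.
(ii) is P: Floyd's tortoise-and-hare runs in O(n) time, O(1) space.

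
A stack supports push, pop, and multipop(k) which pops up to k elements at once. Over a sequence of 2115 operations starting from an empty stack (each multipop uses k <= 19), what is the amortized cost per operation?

Each element is pushed exactly once and popped at most once (whether by pop or as part of a multipop). So the total number of individual pops over the whole sequence is at most the number of pushes, which is at most 2115. Total work <= 2 * 2115, hence O(1) amortized per operation.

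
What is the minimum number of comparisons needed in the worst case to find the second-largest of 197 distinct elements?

Lower bound: finding the max needs 197-1 comparisons. By the adversary weight-doubling argument, the max must personally win >= ceil(log_2(197)) = 8 comparisons; the 2nd-largest is among those 8 losers, needing 8-1 more comparisons. Total >= 197-1 + 8-1 = 203. A balanced knockout tournament achieves this.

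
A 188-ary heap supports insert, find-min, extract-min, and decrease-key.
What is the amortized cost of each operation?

The 188-ary heap has height O(log_188 n). Insert sifts up: O(log_188 n). Find-min reads the root: O(1). Extract-min sifts down comparing 188 children per level: O(188 * log_188 n). Decrease-key sifts up: O(log_188 n).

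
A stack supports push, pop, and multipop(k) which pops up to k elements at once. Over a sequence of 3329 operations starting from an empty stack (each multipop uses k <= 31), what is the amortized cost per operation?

Each element is pushed exactly once and popped at most once (whether by pop or as part of a multipop). So the total number of individual pops over the whole sequence is at most the number of pushes, which is at most 3329. Total work <= 2 * 3329, hence O(1) amortized per operation.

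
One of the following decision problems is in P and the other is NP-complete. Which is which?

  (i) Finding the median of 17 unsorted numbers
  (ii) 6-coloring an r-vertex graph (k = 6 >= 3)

(i) is P: linear-time selection (median-of-medians) runs in O(n).
(ii) is NP-complete: graph k-coloring for k>=3 is NP-complete by reduction from 3-SAT.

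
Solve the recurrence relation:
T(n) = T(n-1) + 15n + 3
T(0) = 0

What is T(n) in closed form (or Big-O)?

Dominant term in sum is 15*sum(i, i=1..n) = 15*n*(n+1)/2 = O(n^2).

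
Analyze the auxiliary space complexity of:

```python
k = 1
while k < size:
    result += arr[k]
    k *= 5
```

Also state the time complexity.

Space complexity: O(1).
Only a constant amount of auxiliary storage is used; nothing grows with n.
Time complexity: O(log n).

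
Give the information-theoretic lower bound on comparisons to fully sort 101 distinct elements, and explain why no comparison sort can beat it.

A comparison sort is a binary decision tree whose leaves are the 101! = 9425947759838359420851623124482936749562312794702543768327889353416977599316221476503087861591808346911623490003549599583369706302603264000000000000000000000000 possible output permutations. A binary tree with L leaves has height >= ceil(log_2(L)). So any comparison sort needs >= ceil(log_2(101!)) = 532 comparisons in the worst case.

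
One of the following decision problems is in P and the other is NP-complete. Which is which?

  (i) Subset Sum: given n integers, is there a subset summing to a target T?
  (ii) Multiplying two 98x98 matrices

(i) is NP-complete: one of Karp's 21 NP-complete problems.
(ii) is P: the schoolbook algorithm runs in O(n^3).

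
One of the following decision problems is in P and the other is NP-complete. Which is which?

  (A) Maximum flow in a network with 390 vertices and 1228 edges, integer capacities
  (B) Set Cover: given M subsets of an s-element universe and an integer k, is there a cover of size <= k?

(A) is P: Edmonds-Karp / push-relabel run in polynomial time.
(B) is NP-complete: one of Karp's 21 NP-complete problems (with k part of the input).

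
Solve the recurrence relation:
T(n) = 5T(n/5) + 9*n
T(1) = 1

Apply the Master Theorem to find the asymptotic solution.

a=5, b=5, f(n)=9*n. log_5(5) = 1. Case 2: T(n) = O(n log n).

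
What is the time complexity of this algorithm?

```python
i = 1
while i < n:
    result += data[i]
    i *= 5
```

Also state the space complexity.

Time complexity: O(log n).
Space complexity: O(1).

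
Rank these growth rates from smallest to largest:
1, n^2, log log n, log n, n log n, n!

Ordered by growth rate: 1 < log log n < log n < n log n < n^2 < n!.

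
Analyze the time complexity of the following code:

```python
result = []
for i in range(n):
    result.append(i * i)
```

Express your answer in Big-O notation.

Time complexity: O(n).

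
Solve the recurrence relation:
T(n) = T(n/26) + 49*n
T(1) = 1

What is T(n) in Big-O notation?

Geometric series: 49*n*(1 + 1/26 + 1/26^2 + ...) = O(n). T(n) = O(n).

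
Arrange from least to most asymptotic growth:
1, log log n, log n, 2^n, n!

Ordered by growth rate: 1 < log log n < log n < 2^n < n!.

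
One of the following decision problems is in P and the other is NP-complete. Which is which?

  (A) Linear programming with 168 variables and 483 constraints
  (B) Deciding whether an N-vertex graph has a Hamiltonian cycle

(A) is P: the ellipsoid and interior-point methods run in polynomial time.
(B) is NP-complete: one of Karp's 21 NP-complete problems.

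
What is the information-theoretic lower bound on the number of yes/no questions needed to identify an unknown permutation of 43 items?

There are 43! = 60415263063373835637355132068513997507264512000000000 permutations. Each yes/no question gives at most 1 bit, so at least ceil(log_2(60415263063373835637355132068513997507264512000000000)) = 176 questions are needed.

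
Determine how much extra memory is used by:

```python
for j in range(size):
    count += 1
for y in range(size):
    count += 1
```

Space complexity: O(1).
Only a constant amount of auxiliary storage is used; nothing grows with n.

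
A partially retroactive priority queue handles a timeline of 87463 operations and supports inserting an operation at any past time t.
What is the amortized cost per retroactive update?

Partially retroactive priority queues (Demaine-Iacono-Langerman) allow updates at past times with queries only at the present. With a balanced BST over the m = 87463 timeline events tracking bridges, each retroactive insert or delete is O(log m) amortized.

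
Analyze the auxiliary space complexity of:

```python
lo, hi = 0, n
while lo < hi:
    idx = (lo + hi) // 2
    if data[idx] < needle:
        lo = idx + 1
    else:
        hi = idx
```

Space complexity: O(1).
Only a constant amount of auxiliary storage is used; nothing grows with n.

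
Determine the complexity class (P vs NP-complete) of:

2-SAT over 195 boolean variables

This problem is in P: 2-SAT is solvable in linear time via implication-graph SCCs.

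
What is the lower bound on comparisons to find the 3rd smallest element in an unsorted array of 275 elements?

Finding the 3rd smallest of 275 elements requires Omega(n) comparisons. Every element must participate in at least one comparison; otherwise it could be the 3rd smallest.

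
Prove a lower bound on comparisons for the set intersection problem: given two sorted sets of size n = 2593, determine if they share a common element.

For two sorted arrays of size n = 2593, any correct algorithm must examine Omega(n) elements. If fewer are examined, an adversary places a common element in an unexamined gap. A merge-based scan achieves O(n), so the bound is tight.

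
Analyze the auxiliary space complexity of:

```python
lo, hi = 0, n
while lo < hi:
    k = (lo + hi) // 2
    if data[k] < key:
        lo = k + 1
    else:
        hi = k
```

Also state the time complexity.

Space complexity: O(1).
Only a constant amount of auxiliary storage is used; nothing grows with n.
Time complexity: O(log n).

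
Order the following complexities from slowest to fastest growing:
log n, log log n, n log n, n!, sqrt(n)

Ordered by growth rate: log log n < log n < sqrt(n) < n log n < n!.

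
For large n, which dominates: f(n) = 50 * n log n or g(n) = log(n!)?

f(n) = 50 * n log n and g(n) = log(n!) are Theta of each other: Stirling: log(n!) = n log n - n + O(log n) = Theta(n log n); the constant 50 doesn't change the Theta class.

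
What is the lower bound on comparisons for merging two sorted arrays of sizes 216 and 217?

Adversary argument: with sizes 216 and 217 (differing by at most 1), interleave the two arrays so that every consecutive pair in the output comes from different inputs. Then each of the 432 adjacent output pairs must be directly compared, or the algorithm cannot determine their relative order. So 432 comparisons are necessary; standard merge achieves this.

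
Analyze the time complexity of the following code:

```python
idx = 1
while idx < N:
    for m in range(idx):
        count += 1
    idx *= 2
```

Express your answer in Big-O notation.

Time complexity: O(n).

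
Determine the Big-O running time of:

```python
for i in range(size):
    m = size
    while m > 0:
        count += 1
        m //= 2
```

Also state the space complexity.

Time complexity: O(n log n).
Space complexity: O(1).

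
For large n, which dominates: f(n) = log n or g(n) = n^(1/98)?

g(n) = n^(1/98) grows faster: any positive power of n dominates log n.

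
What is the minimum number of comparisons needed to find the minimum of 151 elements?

Finding the minimum requires 150 comparisons, identical reasoning to finding the maximum. Each comparison eliminates one candidate.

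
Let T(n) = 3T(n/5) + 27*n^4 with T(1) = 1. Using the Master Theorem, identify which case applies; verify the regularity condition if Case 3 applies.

a=3, b=5, f(n)=27*n^4.
log_5(3) = 0.6826 < 4.
f(n) = Omega(n^(0.6826+epsilon)) for some epsilon > 0, so Case 3 is the candidate.
Regularity: a*f(n/b) = 3*27*(n/5)^4 = (3/625)*27*n^4 <= c*f(n) with c = 3/625 < 1. Satisfied.
Case 3: T(n) = Theta(n^4).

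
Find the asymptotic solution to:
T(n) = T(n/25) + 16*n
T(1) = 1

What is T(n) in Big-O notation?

Geometric series: 16*n*(1 + 1/25 + 1/25^2 + ...) = O(n). T(n) = O(n).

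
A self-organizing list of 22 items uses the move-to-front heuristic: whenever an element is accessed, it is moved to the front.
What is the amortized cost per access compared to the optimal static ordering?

With potential Phi = number of inversions between the MTF list and the optimal static list (at most C(22,2)), each access has amortized cost at most 2 * (cost under optimal static ordering). This is the move-to-front 2-competitiveness result.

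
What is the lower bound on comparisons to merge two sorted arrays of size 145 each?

To merge two sorted arrays of size 145, we need at least 289 comparisons in the worst case. An adversary can force every element to be compared.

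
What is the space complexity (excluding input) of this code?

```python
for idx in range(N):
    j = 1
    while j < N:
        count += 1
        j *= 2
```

Space complexity: O(1).
Only a constant amount of auxiliary storage is used; nothing grows with n.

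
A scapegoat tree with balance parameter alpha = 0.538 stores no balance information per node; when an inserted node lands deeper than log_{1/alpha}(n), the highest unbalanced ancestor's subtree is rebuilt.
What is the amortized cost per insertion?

Search/insert path is O(log n). A rebuild of a subtree of size s costs O(s), but with alpha = 0.538 at least Omega(s) insertions must have occurred in that subtree since its last rebuild. Charging O(1) of the rebuild to each such insertion gives O(log n) amortized.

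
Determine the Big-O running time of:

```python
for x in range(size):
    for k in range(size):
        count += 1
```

Time complexity: O(n^2).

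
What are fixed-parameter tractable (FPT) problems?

A problem parameterized by k is FPT if it can be solved in time f(k) * n^O(1), where f is any computable function of k alone. Vertex Cover parameterized by solution size k is FPT: O(2^k * n). The W-hierarchy (W[1], W[2], ...) classifies parameterized problems by hardness; Clique parameterized by clique size is W[1]-complete.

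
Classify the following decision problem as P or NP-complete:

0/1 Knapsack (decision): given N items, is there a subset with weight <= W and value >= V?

This problem is NP-complete: reduces from Subset Sum.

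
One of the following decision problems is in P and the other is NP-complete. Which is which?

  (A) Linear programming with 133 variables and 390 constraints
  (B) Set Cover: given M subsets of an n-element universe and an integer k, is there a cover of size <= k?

(A) is P: the ellipsoid and interior-point methods run in polynomial time.
(B) is NP-complete: one of Karp's 21 NP-complete problems (with k part of the input).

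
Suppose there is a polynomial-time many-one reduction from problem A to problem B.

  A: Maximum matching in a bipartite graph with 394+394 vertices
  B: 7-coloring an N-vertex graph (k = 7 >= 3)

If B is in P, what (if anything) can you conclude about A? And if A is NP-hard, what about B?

A poly-time reduction A <=_p B means any A-instance can be transformed to a B-instance in poly time.
If B is in P: compose the reduction with B's poly-time algorithm to solve A in poly time, so A is in P.
If A is NP-hard: every NP problem reduces to A, which reduces to B; composing reductions, every NP problem reduces to B, so B is NP-hard.
(Here in fact A is P and B is NP-complete.)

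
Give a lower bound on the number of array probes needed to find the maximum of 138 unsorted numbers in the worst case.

Adversary: any unprobed cell could hold a value larger than everything seen so far. If fewer than 138 cells are probed, the adversary places the max in an unprobed cell. So all 138 cells must be examined; together with 138-1 comparisons this is tight.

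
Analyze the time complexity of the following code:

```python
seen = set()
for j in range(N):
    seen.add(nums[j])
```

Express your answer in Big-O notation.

Time complexity: O(n).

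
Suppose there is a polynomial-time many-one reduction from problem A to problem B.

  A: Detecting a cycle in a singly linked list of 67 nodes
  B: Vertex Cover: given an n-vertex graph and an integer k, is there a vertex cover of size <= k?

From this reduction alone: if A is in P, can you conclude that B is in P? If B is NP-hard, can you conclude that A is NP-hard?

A poly-time reduction A <=_p B transfers tractability DOWN (B easy => A easy) and hardness UP (A hard => B hard), not the reverse.
From A in P, the reduction alone does NOT give B in P: any problem in P trivially reduces to SAT, yet SAT is not known to be in P.
From B NP-hard, the reduction alone does NOT give A NP-hard: again, easy problems reduce to hard ones.
(Here in fact A is P and B is NP-complete.)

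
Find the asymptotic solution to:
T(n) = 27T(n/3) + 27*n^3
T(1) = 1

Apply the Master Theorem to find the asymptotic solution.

a=27, b=3, f(n)=27*n^3. log_3(27) = 3. Case 2: T(n) = O(n^3 log n).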